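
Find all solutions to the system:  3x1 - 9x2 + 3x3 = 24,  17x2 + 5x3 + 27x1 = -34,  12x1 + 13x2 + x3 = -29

infinitely many solutions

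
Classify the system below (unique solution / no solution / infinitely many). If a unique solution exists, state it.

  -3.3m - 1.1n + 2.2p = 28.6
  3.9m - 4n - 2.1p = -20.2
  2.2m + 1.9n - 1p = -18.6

m = -4, n = -2, p = 6

Row-reduce the augmented matrix:
R1 ← R1 / (-33/10).
R2 ← R2 − 39/10·R1.
R3 ← R3 − 11/5·R1.
R2 ← R2 / (-53/10).
R1 ← R1 − 1/3·R2.
R3 ← R3 − 7/6·R2.
R3 ← R3 / (917/1590).
R1 ← R1 + 101/159·R3.
R2 ← R2 + 5/53·R3.
Reading off the reduced rows gives m = -4, n = -2, p = 6.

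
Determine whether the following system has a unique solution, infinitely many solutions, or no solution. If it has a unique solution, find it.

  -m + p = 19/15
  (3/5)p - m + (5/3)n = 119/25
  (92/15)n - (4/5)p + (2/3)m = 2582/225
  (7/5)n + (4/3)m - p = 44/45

m = -5/3, n = 2, p = -2/5

Row-reduce the augmented matrix:
R1 ← R1 / (-1).
R2 ← R2 + 1·R1.
R3 ← R3 − 2/3·R1.
R4 ← R4 − 4/3·R1.
R2 ← R2 / (5/3).
R3 ← R3 − 92/15·R2.
R4 ← R4 − 7/5·R2.
R3 ← R3 / (502/375).
R1 ← R1 + 1·R3.
R2 ← R2 + 6/25·R3.
R4 ← R4 − 251/375·R3.
R4 reduces to 0 = 0, so the extra equation is consistent.
Reading off the reduced rows gives m = -5/3, n = 2, p = -2/5.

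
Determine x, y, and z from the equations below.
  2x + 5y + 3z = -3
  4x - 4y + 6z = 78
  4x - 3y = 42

x = 6, y = -6, z = 5

Row-reduce the augmented matrix:
R1 ← R1 / (2).
R2 ← R2 − 4·R1.
R3 ← R3 − 4·R1.
R2 ← R2 / (-14).
R1 ← R1 − 5/2·R2.
R3 ← R3 + 13·R2.
R3 ← R3 / (-6).
R1 ← R1 − 3/2·R3.
Reading off the reduced rows gives x = 6, y = -6, z = 5.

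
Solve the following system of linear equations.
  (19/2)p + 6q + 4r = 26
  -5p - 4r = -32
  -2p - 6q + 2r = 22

Row-reduce:
R1 ← R1 / (19/2).
R2 ← R2 + 5·R1.
R3 ← R3 + 2·R1.
R2 ← R2 / (60/19).
R1 ← R1 − 12/19·R2.
R3 ← R3 + 90/19·R2.
Rank is 2 with 3 unknowns, leaving r free.

infinitely many solutions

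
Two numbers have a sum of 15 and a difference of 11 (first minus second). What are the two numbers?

first number: 13, second number: 2

Let x = first number, y = second number.
  x + y = 15
  -y + x = 11
From equation 1: x = 15 − y.
Substitute into equation 2 and solve: y = 2.
Then x = 13.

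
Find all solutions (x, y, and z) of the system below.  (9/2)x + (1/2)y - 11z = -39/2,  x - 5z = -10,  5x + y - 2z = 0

no solution

Row-reduce:
R1 ← R1 / (9/2).
R2 ← R2 − 1·R1.
R3 ← R3 − 5·R1.
R2 ← R2 / (-1/9).
R1 ← R1 − 1/9·R2.
R3 ← R3 − 4/9·R2.
Row 3 reduces to 0 = -1, a contradiction. The system is inconsistent.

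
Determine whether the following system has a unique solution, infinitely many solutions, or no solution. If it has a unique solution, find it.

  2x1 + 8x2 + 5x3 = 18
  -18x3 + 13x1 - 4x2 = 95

infinitely many solutions

Row-reduce:
R1 ← R1 / (2).
R2 ← R2 − 13·R1.
R2 ← R2 / (-56).
R1 ← R1 − 4·R2.
Rank is 2 with 3 unknowns, leaving x3 free.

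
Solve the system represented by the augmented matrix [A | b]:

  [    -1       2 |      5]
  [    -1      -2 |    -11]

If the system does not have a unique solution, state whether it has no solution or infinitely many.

From equation 1: x_1 = -5 + 2·x_2.
Substitute into equation 2 and solve: x_2 = 4.
Then x_1 = 3.

x_1 = 3, x_2 = 4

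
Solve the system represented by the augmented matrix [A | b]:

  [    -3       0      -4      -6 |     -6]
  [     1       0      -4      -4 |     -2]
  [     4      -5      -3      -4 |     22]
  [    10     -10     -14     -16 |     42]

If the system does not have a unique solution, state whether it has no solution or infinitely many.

no solution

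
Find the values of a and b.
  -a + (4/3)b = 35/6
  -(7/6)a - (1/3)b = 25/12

Row-reduce the augmented matrix:
R1 ← R1 / (-1).
R2 ← R2 + 7/6·R1.
R2 ← R2 / (-17/9).
R1 ← R1 + 4/3·R2.
Reading off the reduced rows gives a = -5/2, b = 5/2.

a = -5/2, b = 5/2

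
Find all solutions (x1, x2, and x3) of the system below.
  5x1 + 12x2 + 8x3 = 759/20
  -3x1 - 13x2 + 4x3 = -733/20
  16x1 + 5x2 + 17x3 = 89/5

Row-reduce the augmented matrix:
R1 ← R1 / (5).
R2 ← R2 + 3·R1.
R3 ← R3 − 16·R1.
R2 ← R2 / (-29/5).
R1 ← R1 − 12/5·R2.
R3 ← R3 + 167/5·R2.
R3 ← R3 / (-1719/29).
R1 ← R1 − 152/29·R3.
R2 ← R2 + 44/29·R3.
Reading off the reduced rows gives x1 = -1/4, x2 = 3, x3 = 2/5.

x1 = -1/4, x2 = 3, x3 = 2/5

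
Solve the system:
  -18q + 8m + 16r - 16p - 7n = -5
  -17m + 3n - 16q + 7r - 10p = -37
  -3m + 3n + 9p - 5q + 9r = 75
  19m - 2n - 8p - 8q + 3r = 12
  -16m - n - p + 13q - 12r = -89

Row-reduce:
R1 ← R1 / (8).
R2 ← R2 + 17·R1.
R3 ← R3 + 3·R1.
R4 ← R4 − 19·R1.
R5 ← R5 + 16·R1.
R2 ← R2 / (-95/8).
R1 ← R1 + 7/8·R2.
R3 ← R3 − 3/8·R2.
R4 ← R4 − 117/8·R2.
R5 ← R5 + 15·R2.
R3 ← R3 / (153/95).
R1 ← R1 − 118/95·R3.
R2 ← R2 − 352/95·R3.
R4 ← R4 + 2298/95·R3.
R5 ← R5 − 429/19·R3.
R4 ← R4 / (-11948/51).
R1 ← R1 − 1856/153·R4.
R2 ← R2 − 5438/153·R4.
R3 ← R3 + 1279/153·R4.
R5 ← R5 − 11948/51·R4.
Row 5 reduces to 0 = -2, a contradiction. The system is inconsistent.

no solution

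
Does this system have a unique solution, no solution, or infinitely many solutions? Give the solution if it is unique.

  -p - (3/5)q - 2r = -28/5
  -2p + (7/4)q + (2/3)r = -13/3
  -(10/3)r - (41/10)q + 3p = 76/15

Row-reduce:
R1 ← R1 / (-1).
R2 ← R2 + 2·R1.
R3 ← R3 − 3·R1.
R2 ← R2 / (59/20).
R1 ← R1 − 3/5·R2.
R3 ← R3 + 59/10·R2.
Row 3 reduces to 0 = 2, a contradiction. The system is inconsistent.

no solution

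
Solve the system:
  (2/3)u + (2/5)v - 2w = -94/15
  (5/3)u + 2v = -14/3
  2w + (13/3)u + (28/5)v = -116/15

infinitely many solutions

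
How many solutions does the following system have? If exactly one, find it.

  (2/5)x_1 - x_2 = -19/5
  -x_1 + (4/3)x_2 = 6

x_1 = -2, x_2 = 3

From equation 1: x_2 = 19/5 + 2/5·x_1.
Substitute into equation 2 and solve: x_1 = -2.
Then x_2 = 3.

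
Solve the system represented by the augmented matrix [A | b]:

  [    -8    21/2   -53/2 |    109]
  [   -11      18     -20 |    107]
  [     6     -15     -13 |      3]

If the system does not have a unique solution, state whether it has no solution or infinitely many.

Row-reduce:
R1 ← R1 / (-8).
R2 ← R2 + 11·R1.
R3 ← R3 − 6·R1.
R2 ← R2 / (57/16).
R1 ← R1 + 21/16·R2.
R3 ← R3 + 57/8·R2.
Row 3 reduces to 0 = -1, a contradiction. The system is inconsistent.

no solution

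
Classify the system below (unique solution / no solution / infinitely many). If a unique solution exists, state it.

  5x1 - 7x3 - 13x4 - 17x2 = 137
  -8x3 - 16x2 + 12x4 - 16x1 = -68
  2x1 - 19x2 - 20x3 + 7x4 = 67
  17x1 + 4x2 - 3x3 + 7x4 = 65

x1 = 6, x2 = -4, x3 = 0, x4 = -3

Row-reduce the augmented matrix:
R1 ← R1 / (5).
R2 ← R2 + 16·R1.
R3 ← R3 − 2·R1.
R4 ← R4 − 17·R1.
R2 ← R2 / (-352/5).
R1 ← R1 + 17/5·R2.
R3 ← R3 + 61/5·R2.
R4 ← R4 − 309/5·R2.
R3 ← R3 / (-525/44).
R1 ← R1 − 3/44·R3.
R2 ← R2 − 19/44·R3.
R4 ← R4 + 259/44·R3.
R4 ← R4 / (50/3).
R1 ← R1 + 15/14·R4.
R2 ← R2 − 22/21·R4.
R3 ← R3 + 61/42·R4.
Reading off the reduced rows gives x1 = 6, x2 = -4, x3 = 0, x4 = -3.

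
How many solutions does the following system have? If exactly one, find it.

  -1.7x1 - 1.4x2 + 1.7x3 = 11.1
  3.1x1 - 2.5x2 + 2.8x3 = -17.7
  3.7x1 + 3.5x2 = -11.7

Row-reduce the augmented matrix:
R1 ← R1 / (-17/10).
R2 ← R2 − 31/10·R1.
R3 ← R3 − 37/10·R1.
R2 ← R2 / (-859/170).
R1 ← R1 − 14/17·R2.
R3 ← R3 − 77/170·R2.
R3 ← R3 / (18163/4295).
R1 ← R1 + 33/859·R3.
R2 ← R2 + 1003/859·R3.
Reading off the reduced rows gives x1 = -6, x2 = 3, x3 = 3.

x1 = -6, x2 = 3, x3 = 3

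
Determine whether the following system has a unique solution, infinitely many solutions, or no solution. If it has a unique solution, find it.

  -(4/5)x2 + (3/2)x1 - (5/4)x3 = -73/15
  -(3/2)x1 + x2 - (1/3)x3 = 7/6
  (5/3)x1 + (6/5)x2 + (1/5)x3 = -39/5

x1 = -3, x2 = -8/3, x3 = 2

Row-reduce the augmented matrix:
R1 ← R1 / (3/2).
R2 ← R2 + 3/2·R1.
R3 ← R3 − 5/3·R1.
R2 ← R2 / (1/5).
R1 ← R1 + 8/15·R2.
R3 ← R3 − 94/45·R2.
R3 ← R3 / (2447/135).
R1 ← R1 + 91/18·R3.
R2 ← R2 + 95/12·R3.
Reading off the reduced rows gives x1 = -3, x2 = -8/3, x3 = 2.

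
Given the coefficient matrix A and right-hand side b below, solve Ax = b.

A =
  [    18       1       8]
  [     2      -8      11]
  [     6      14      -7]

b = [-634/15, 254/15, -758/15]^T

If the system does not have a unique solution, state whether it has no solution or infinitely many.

x_1 = -11/5, x_2 = -8/3, x_3 = 0

Row-reduce the augmented matrix:
R1 ← R1 / (18).
R2 ← R2 − 2·R1.
R3 ← R3 − 6·R1.
R2 ← R2 / (-73/9).
R1 ← R1 − 1/18·R2.
R3 ← R3 − 41/3·R2.
R3 ← R3 / (538/73).
R1 ← R1 − 75/146·R3.
R2 ← R2 + 91/73·R3.
Reading off the reduced rows gives x_1 = -11/5, x_2 = -8/3, x_3 = 0.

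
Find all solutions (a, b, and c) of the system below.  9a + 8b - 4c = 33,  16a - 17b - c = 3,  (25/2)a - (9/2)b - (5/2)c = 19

Row-reduce:
R1 ← R1 / (9).
R2 ← R2 − 16·R1.
R3 ← R3 − 25/2·R1.
R2 ← R2 / (-281/9).
R1 ← R1 − 8/9·R2.
R3 ← R3 + 281/18·R2.
Row 3 reduces to 0 = 1, a contradiction. The system is inconsistent.

no solution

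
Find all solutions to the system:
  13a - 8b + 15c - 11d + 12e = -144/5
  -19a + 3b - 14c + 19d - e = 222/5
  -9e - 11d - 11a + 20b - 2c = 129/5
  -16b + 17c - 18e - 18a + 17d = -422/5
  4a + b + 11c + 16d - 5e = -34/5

Row-reduce the augmented matrix:
R1 ← R1 / (13).
R2 ← R2 + 19·R1.
R3 ← R3 + 11·R1.
R4 ← R4 + 18·R1.
R5 ← R5 − 4·R1.
R2 ← R2 / (-113/13).
R1 ← R1 + 8/13·R2.
R3 ← R3 − 172/13·R2.
R4 ← R4 + 352/13·R2.
R5 ← R5 − 45/13·R2.
R3 ← R3 / (2571/113).
R1 ← R1 − 67/113·R3.
R2 ← R2 + 103/113·R3.
R4 ← R4 − 1479/113·R3.
R5 ← R5 − 1078/113·R3.
R4 ← R4 / (1531/857).
R1 ← R1 + 1645/2571·R4.
R2 ← R2 + 2498/2571·R4.
R3 ← R3 + 1792/2571·R4.
R5 ← R5 − 69926/2571·R4.
R5 ← R5 / (4697938/4593).
R1 ← R1 + 116228/4593·R5.
R2 ← R2 + 173878/4593·R5.
R3 ← R3 + 116627/4593·R5.
R4 ← R4 + 58317/1531·R5.
Reading off the reduced rows gives a = 0, b = 13/5, c = -7/5, d = 1, e = 2.

a = 0, b = 13/5, c = -7/5, d = 1, e = 2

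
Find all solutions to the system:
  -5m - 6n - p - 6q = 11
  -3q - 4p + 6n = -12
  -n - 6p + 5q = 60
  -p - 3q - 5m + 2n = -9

m = -1, n = -4, p = -6, q = 4

Row-reduce the augmented matrix:
R1 ← R1 / (-5).
R4 ← R4 + 5·R1.
R2 ← R2 / (6).
R1 ← R1 − 6/5·R2.
R3 ← R3 + 1·R2.
R4 ← R4 − 8·R2.
R3 ← R3 / (-20/3).
R1 ← R1 − 1·R3.
R2 ← R2 + 2/3·R3.
R4 ← R4 − 16/3·R3.
R4 ← R4 / (53/5).
R1 ← R1 − 99/40·R4.
R2 ← R2 + 19/20·R4.
R3 ← R3 + 27/40·R4.
Reading off the reduced rows gives m = -1, n = -4, p = -6, q = 4.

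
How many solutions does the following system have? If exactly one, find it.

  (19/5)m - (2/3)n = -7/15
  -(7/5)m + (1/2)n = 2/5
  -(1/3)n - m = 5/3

no solution

Row-reduce:
R1 ← R1 / (19/5).
R2 ← R2 + 7/5·R1.
R3 ← R3 + 1·R1.
R2 ← R2 / (29/114).
R1 ← R1 + 10/57·R2.
R3 ← R3 + 29/57·R2.
Row 3 reduces to 0 = 2, a contradiction. The system is inconsistent.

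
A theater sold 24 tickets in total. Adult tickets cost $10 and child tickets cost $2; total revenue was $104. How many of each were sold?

adult tickets: 7, child tickets: 17

Let a = adult tickets, c = child tickets.
  c + a = 24
  10a + 2c = 104
From equation 1: a = 24 − c.
Substitute into equation 2 and solve: c = 17.
Then a = 7.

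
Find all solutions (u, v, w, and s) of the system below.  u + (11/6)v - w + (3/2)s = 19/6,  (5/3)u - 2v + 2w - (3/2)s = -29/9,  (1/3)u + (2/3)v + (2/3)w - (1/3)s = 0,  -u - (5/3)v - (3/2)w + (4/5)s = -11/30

u = 2/3, v = 1, w = -5/3, s = -2/3

Row-reduce the augmented matrix:
R2 ← R2 − 5/3·R1.
R3 ← R3 − 1/3·R1.
R4 ← R4 + 1·R1.
R2 ← R2 / (-91/18).
R1 ← R1 − 11/6·R2.
R3 ← R3 − 1/18·R2.
R4 ← R4 − 1/6·R2.
R3 ← R3 / (284/273).
R1 ← R1 − 30/91·R3.
R2 ← R2 + 66/91·R3.
R4 ← R4 + 433/182·R3.
R4 ← R4 / (919/5680).
R1 ← R1 − 93/284·R4.
R2 ← R2 − 51/284·R4.
R3 ← R3 + 479/568·R4.
Reading off the reduced rows gives u = 2/3, v = 1, w = -5/3, s = -2/3.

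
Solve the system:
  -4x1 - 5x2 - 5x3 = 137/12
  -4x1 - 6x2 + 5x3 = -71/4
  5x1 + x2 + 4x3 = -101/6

Row-reduce the augmented matrix:
R1 ← R1 / (-4).
R2 ← R2 + 4·R1.
R3 ← R3 − 5·R1.
R2 ← R2 / (-1).
R1 ← R1 − 5/4·R2.
R3 ← R3 + 21/4·R2.
R3 ← R3 / (-219/4).
R1 ← R1 − 55/4·R3.
R2 ← R2 + 10·R3.
Reading off the reduced rows gives x1 = -3/2, x2 = 5/3, x3 = -11/4.

x1 = -3/2, x2 = 5/3, x3 = -11/4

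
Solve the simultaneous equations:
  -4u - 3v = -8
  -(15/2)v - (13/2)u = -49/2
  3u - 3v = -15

no solution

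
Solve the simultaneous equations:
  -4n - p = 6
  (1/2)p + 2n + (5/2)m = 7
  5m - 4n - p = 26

infinitely many solutions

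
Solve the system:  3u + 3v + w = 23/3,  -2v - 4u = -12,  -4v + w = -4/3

Row-reduce the augmented matrix:
R1 ← R1 / (3).
R2 ← R2 + 4·R1.
R2 ← R2 / (2).
R1 ← R1 − 1·R2.
R3 ← R3 + 4·R2.
R3 ← R3 / (11/3).
R1 ← R1 + 1/3·R3.
R2 ← R2 − 2/3·R3.
Reading off the reduced rows gives u = 3, v = 0, w = -4/3.

u = 3, v = 0, w = -4/3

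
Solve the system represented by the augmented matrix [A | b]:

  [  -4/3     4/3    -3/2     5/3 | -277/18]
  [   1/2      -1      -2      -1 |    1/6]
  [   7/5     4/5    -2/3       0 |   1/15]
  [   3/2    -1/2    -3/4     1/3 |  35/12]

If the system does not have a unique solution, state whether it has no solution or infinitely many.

x_1 = 3, x_2 = -8/3, x_3 = 3, x_4 = -2

Row-reduce the augmented matrix:
R1 ← R1 / (-4/3).
R2 ← R2 − 1/2·R1.
R3 ← R3 − 7/5·R1.
R4 ← R4 − 3/2·R1.
R2 ← R2 / (-1/2).
R1 ← R1 + 1·R2.
R3 ← R3 − 11/5·R2.
R4 ← R4 − 1·R2.
R3 ← R3 / (-811/60).
R1 ← R1 − 25/4·R3.
R2 ← R2 − 41/8·R3.
R4 ← R4 + 121/16·R3.
R4 ← R4 / (3412/2433).
R1 ← R1 + 368/811·R4.
R2 ← R2 − 639/811·R4.
R3 ← R3 + 6/811·R4.
Reading off the reduced rows gives x_1 = 3, x_2 = -8/3, x_3 = 3, x_4 = -2.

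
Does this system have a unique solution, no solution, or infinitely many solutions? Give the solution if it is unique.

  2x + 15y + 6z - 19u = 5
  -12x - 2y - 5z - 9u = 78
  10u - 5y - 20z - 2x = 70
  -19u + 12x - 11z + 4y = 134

x = 0, y = -4, z = -5, u = -5

Row-reduce the augmented matrix:
R1 ← R1 / (2).
R2 ← R2 + 12·R1.
R3 ← R3 + 2·R1.
R4 ← R4 − 12·R1.
R2 ← R2 / (88).
R1 ← R1 − 15/2·R2.
R3 ← R3 − 10·R2.
R4 ← R4 + 86·R2.
R3 ← R3 / (-771/44).
R1 ← R1 − 63/176·R3.
R2 ← R2 − 31/88·R3.
R4 ← R4 + 735/44·R3.
R4 ← R4 / (-7697/257).
R1 ← R1 − 1115/1028·R4.
R2 ← R2 + 667/514·R4.
R3 ← R3 + 73/257·R4.
Reading off the reduced rows gives x = 0, y = -4, z = -5, u = -5.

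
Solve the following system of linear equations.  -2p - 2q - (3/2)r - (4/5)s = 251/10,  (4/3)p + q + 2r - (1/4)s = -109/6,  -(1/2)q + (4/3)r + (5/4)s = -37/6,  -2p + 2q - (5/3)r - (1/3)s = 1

p = -2, q = -6, r = -5, s = -2

Row-reduce the augmented matrix:
R1 ← R1 / (-2).
R2 ← R2 − 4/3·R1.
R4 ← R4 + 2·R1.
R2 ← R2 / (-1/3).
R1 ← R1 − 1·R2.
R3 ← R3 + 1/2·R2.
R4 ← R4 − 4·R2.
R3 ← R3 / (-1/6).
R1 ← R1 − 15/4·R3.
R2 ← R2 + 3·R3.
R4 ← R4 − 71/6·R3.
R4 ← R4 / (19589/120).
R1 ← R1 − 4209/80·R4.
R2 ← R2 + 413/10·R4.
R3 ← R3 + 291/20·R4.
Reading off the reduced rows gives p = -2, q = -6, r = -5, s = -2.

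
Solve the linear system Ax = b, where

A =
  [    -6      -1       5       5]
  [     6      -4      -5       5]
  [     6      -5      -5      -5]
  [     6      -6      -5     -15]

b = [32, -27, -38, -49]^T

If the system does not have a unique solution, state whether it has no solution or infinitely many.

infinitely many solutions

Row-reduce:
R1 ← R1 / (-6).
R2 ← R2 − 6·R1.
R3 ← R3 − 6·R1.
R4 ← R4 − 6·R1.
R2 ← R2 / (-5).
R1 ← R1 − 1/6·R2.
R3 ← R3 + 6·R2.
R4 ← R4 + 7·R2.
R3 ← R3 / (-12).
R1 ← R1 + 1/2·R3.
R2 ← R2 + 2·R3.
R4 ← R4 + 24·R3.
Rank is 3 with 4 unknowns, leaving x_3 free.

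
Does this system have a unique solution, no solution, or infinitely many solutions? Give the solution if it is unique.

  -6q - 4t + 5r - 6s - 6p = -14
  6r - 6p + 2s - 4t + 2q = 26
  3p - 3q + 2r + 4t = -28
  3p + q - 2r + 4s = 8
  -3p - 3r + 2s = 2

p = 0, q = 4, r = 0, s = 1, t = -4

Row-reduce the augmented matrix:
R1 ← R1 / (-6).
R2 ← R2 + 6·R1.
R3 ← R3 − 3·R1.
R4 ← R4 − 3·R1.
R5 ← R5 + 3·R1.
R2 ← R2 / (8).
R1 ← R1 − 1·R2.
R3 ← R3 + 6·R2.
R4 ← R4 + 2·R2.
R5 ← R5 − 3·R2.
R3 ← R3 / (21/4).
R1 ← R1 + 23/24·R3.
R2 ← R2 − 1/8·R3.
R4 ← R4 − 3/4·R3.
R5 ← R5 + 47/8·R3.
R4 ← R4 / (18/7).
R1 ← R1 − 23/42·R4.
R2 ← R2 − 13/14·R4.
R3 ← R3 − 4/7·R4.
R5 ← R5 − 75/14·R4.
R5 ← R5 / (9).
R1 ← R1 − 41/27·R5.
R2 ← R2 − 7/9·R5.
R3 ← R3 − 8/9·R5.
R4 ← R4 + 8/9·R5.
Reading off the reduced rows gives p = 0, q = 4, r = 0, s = 1, t = -4.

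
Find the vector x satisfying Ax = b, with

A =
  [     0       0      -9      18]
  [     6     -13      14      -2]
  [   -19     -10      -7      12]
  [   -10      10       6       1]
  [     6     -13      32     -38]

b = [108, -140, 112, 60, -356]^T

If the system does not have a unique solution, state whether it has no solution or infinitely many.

x_1 = -4, x_2 = 4, x_3 = -4, x_4 = 4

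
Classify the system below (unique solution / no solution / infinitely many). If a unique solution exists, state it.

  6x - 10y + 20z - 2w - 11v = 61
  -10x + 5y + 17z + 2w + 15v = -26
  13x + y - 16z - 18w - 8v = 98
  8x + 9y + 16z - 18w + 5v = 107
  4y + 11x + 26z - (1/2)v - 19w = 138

Row-reduce:
R1 ← R1 / (6).
R2 ← R2 + 10·R1.
R3 ← R3 − 13·R1.
R4 ← R4 − 8·R1.
R5 ← R5 − 11·R1.
R2 ← R2 / (-35/3).
R1 ← R1 + 5/3·R2.
R3 ← R3 − 68/3·R2.
R4 ← R4 − 67/3·R2.
R5 ← R5 − 67/3·R2.
R3 ← R3 / (1346/35).
R1 ← R1 + 27/7·R3.
R2 ← R2 + 151/35·R3.
R4 ← R4 − 2999/35·R3.
R5 ← R5 − 2999/35·R3.
R4 ← R4 / (24681/1346).
R1 ← R1 + 2387/1346·R4.
R2 ← R2 + 2301/1346·R4.
R3 ← R3 + 569/1346·R4.
R5 ← R5 − 24681/1346·R4.
Row 5 reduces to 0 = 1/2, a contradiction. The system is inconsistent.

no solution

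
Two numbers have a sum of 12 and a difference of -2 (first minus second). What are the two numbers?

Let x = first number, y = second number.
  x + y = 12
  x - y = -2
From equation 1: x = 12 − y.
Substitute into equation 2 and solve: y = 7.
Then x = 5.

first number: 5, second number: 7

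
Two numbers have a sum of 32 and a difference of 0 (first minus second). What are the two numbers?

Let x = first number, y = second number.
  x + y = 32
  -y + x = 0
Row-reduce the augmented matrix:
R2 ← R2 − 1·R1.
R2 ← R2 / (-2).
R1 ← R1 − 1·R2.
Reading off the reduced rows gives x = 16, y = 16.

first number: 16, second number: 16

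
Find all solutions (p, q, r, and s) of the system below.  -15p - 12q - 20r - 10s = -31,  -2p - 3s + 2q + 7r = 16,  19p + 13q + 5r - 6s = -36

Row-reduce:
R1 ← R1 / (-15).
R2 ← R2 + 2·R1.
R3 ← R3 − 19·R1.
R2 ← R2 / (18/5).
R1 ← R1 − 4/5·R2.
R3 ← R3 + 11/5·R2.
R3 ← R3 / (-779/54).
R1 ← R1 + 22/27·R3.
R2 ← R2 − 145/54·R3.
Rank is 3 with 4 unknowns, leaving s free.

infinitely many solutions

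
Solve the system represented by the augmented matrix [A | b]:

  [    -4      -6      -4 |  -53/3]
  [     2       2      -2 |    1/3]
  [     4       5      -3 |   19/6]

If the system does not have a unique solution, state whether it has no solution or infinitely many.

Row-reduce the augmented matrix:
R1 ← R1 / (-4).
R2 ← R2 − 2·R1.
R3 ← R3 − 4·R1.
R2 ← R2 / (-1).
R1 ← R1 − 3/2·R2.
R3 ← R3 + 1·R2.
R3 ← R3 / (-3).
R1 ← R1 + 5·R3.
R2 ← R2 − 4·R3.
Reading off the reduced rows gives x_1 = 5/3, x_2 = 1/2, x_3 = 2.

x_1 = 5/3, x_2 = 1/2, x_3 = 2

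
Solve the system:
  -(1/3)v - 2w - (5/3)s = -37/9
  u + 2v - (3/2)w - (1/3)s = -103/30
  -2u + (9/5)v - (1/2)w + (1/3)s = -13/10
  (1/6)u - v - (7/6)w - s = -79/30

u = 0, v = 1/3, w = 3, s = -6/5

Row-reduce the augmented matrix:
Swap R1 and R2.
R3 ← R3 + 2·R1.
R4 ← R4 − 1/6·R1.
R2 ← R2 / (-1/3).
R1 ← R1 − 2·R2.
R3 ← R3 − 29/5·R2.
R4 ← R4 + 4/3·R2.
R3 ← R3 / (-383/10).
R1 ← R1 + 27/2·R3.
R2 ← R2 − 6·R3.
R4 ← R4 − 85/12·R3.
R4 ← R4 / (683/2298).
R1 ← R1 − 7/1149·R4.
R2 ← R2 − 155/383·R4.
R3 ← R3 − 880/1149·R4.
Reading off the reduced rows gives u = 0, v = 1/3, w = 3, s = -6/5.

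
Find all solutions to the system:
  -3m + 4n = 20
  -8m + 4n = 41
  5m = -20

no solution

Row-reduce:
R1 ← R1 / (-3).
R2 ← R2 + 8·R1.
R3 ← R3 − 5·R1.
R2 ← R2 / (-20/3).
R1 ← R1 + 4/3·R2.
R3 ← R3 − 20/3·R2.
Row 3 reduces to 0 = 1, a contradiction. The system is inconsistent.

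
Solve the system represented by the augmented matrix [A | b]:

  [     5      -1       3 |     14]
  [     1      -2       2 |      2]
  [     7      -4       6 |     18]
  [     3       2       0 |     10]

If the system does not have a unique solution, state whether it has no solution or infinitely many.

x_1 = 2, x_2 = 2, x_3 = 2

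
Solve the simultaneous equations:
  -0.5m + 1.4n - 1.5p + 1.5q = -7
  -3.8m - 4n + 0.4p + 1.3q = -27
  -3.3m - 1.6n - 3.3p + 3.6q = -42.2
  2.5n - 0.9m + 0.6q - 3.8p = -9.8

Row-reduce the augmented matrix:
R1 ← R1 / (-1/2).
R2 ← R2 + 19/5·R1.
R3 ← R3 + 33/10·R1.
R4 ← R4 + 9/10·R1.
R2 ← R2 / (-366/25).
R1 ← R1 + 14/5·R2.
R3 ← R3 + 271/25·R2.
R4 ← R4 + 1/50·R2.
R3 ← R3 / (-3911/1830).
R1 ← R1 − 136/183·R3.
R2 ← R2 + 295/366·R3.
R4 ← R4 + 817/732·R3.
R4 ← R4 / (-211321/78220).
R1 ← R1 + 5151/7822·R4.
R2 ← R2 − 960/3911·R4.
R3 ← R3 + 4313/7822·R4.
Reading off the reduced rows gives m = 1, n = 5, p = 5, q = -4.

m = 1, n = 5, p = 5, q = -4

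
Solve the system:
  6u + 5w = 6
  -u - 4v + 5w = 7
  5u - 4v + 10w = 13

Row-reduce:
R1 ← R1 / (6).
R2 ← R2 + 1·R1.
R3 ← R3 − 5·R1.
R2 ← R2 / (-4).
R3 ← R3 + 4·R2.
Rank is 2 with 3 unknowns, leaving w free.

infinitely many solutions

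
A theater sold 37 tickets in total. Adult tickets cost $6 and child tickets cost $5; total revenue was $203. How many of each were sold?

adult tickets: 18, child tickets: 19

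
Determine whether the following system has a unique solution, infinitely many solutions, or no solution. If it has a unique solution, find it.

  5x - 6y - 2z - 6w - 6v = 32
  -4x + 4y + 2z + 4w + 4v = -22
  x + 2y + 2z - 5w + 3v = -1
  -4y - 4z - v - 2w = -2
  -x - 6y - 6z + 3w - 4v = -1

Row-reduce:
R1 ← R1 / (5).
R2 ← R2 + 4·R1.
R3 ← R3 − 1·R1.
R5 ← R5 + 1·R1.
R2 ← R2 / (-4/5).
R1 ← R1 + 6/5·R2.
R3 ← R3 − 16/5·R2.
R4 ← R4 + 4·R2.
R5 ← R5 + 36/5·R2.
R3 ← R3 / (4).
R1 ← R1 + 1·R3.
R2 ← R2 + 1/2·R3.
R4 ← R4 + 6·R3.
R5 ← R5 + 10·R3.
R4 ← R4 / (-17/2).
R1 ← R1 + 7/4·R4.
R2 ← R2 − 1/8·R4.
R3 ← R3 + 7/4·R4.
R5 ← R5 + 17/2·R4.
Rank is 4 with 5 unknowns, leaving v free.

infinitely many solutions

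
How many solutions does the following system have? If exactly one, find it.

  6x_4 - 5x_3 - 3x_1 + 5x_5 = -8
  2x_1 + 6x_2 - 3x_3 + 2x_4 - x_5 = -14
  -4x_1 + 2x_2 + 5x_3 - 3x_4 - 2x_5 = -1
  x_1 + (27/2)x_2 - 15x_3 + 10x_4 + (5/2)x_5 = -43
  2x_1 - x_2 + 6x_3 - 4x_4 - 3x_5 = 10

infinitely many solutions

Row-reduce:
R1 ← R1 / (-3).
R2 ← R2 − 2·R1.
R3 ← R3 + 4·R1.
R4 ← R4 − 1·R1.
R5 ← R5 − 2·R1.
R2 ← R2 / (6).
R3 ← R3 − 2·R2.
R4 ← R4 − 27/2·R2.
R5 ← R5 + 1·R2.
R3 ← R3 / (124/9).
R1 ← R1 − 5/3·R3.
R2 ← R2 + 19/18·R3.
R4 ← R4 + 29/12·R3.
R5 ← R5 − 29/18·R3.
R4 ← R4 / (-1875/496).
R1 ← R1 + 53/124·R4.
R2 ← R2 − 1/248·R4.
R3 ← R3 + 117/124·R4.
R5 ← R5 − 625/248·R4.
Rank is 4 with 5 unknowns, leaving x_5 free.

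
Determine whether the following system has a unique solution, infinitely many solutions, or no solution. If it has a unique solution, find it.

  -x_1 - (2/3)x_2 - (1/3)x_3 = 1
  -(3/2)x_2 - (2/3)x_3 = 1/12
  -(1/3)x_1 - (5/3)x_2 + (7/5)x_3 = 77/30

Row-reduce the augmented matrix:
R1 ← R1 / (-1).
R3 ← R3 + 1/3·R1.
R2 ← R2 / (-3/2).
R1 ← R1 − 2/3·R2.
R3 ← R3 + 13/9·R2.
R3 ← R3 / (872/405).
R1 ← R1 − 1/27·R3.
R2 ← R2 − 4/9·R3.
Reading off the reduced rows gives x_1 = -1, x_2 = -1/2, x_3 = 1.

x_1 = -1, x_2 = -1/2, x_3 = 1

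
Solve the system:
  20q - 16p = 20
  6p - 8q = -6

Row-reduce the augmented matrix:
R1 ← R1 / (-16).
R2 ← R2 − 6·R1.
R2 ← R2 / (-1/2).
R1 ← R1 + 5/4·R2.
Reading off the reduced rows gives p = -5, q = -3.

p = -5, q = -3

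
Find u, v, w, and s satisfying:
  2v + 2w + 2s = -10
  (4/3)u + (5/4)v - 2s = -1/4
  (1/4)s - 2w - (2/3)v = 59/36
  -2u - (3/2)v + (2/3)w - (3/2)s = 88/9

u = -3/2, v = -7/3, w = -1/3, s = -7/3

Row-reduce the augmented matrix:
Swap R1 and R2.
R1 ← R1 / (4/3).
R4 ← R4 + 2·R1.
R2 ← R2 / (2).
R1 ← R1 − 15/16·R2.
R3 ← R3 + 2/3·R2.
R4 ← R4 − 3/8·R2.
R3 ← R3 / (-4/3).
R1 ← R1 + 15/16·R3.
R2 ← R2 − 1·R3.
R4 ← R4 − 7/24·R3.
R4 ← R4 / (-1795/384).
R1 ← R1 + 789/256·R4.
R2 ← R2 − 27/16·R4.
R3 ← R3 + 11/16·R4.
Reading off the reduced rows gives u = -3/2, v = -7/3, w = -1/3, s = -7/3.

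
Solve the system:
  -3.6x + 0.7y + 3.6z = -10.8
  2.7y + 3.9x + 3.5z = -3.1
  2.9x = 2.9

x = 1, y = 0, z = -2

Row-reduce the augmented matrix:
R1 ← R1 / (-18/5).
R2 ← R2 − 39/10·R1.
R3 ← R3 − 29/10·R1.
R2 ← R2 / (83/24).
R1 ← R1 + 7/36·R2.
R3 ← R3 − 203/360·R2.
R3 ← R3 / (21083/12450).
R1 ← R1 + 727/1245·R3.
R2 ← R2 − 888/415·R3.
Reading off the reduced rows gives x = 1, y = 0, z = -2.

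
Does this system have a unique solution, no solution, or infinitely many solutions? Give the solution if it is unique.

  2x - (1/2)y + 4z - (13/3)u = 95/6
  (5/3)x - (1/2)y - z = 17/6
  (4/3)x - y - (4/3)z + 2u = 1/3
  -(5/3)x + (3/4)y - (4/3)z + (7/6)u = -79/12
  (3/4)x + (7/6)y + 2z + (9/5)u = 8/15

Row-reduce:
R1 ← R1 / (2).
R2 ← R2 − 5/3·R1.
R3 ← R3 − 4/3·R1.
R4 ← R4 + 5/3·R1.
R5 ← R5 − 3/4·R1.
R2 ← R2 / (-1/12).
R1 ← R1 + 1/4·R2.
R3 ← R3 + 2/3·R2.
R4 ← R4 − 1/3·R2.
R5 ← R5 − 65/48·R2.
R3 ← R3 / (92/3).
R1 ← R1 − 15·R3.
R2 ← R2 − 52·R3.
R4 ← R4 + 46/3·R3.
R5 ← R5 + 839/12·R3.
Swap R4 and R5.
R4 ← R4 / (30587/4140).
R1 ← R1 + 29/23·R4.
R2 ← R2 + 182/69·R4.
R3 ← R3 + 18/23·R4.
Row 5 reduces to 0 = 3/2, a contradiction. The system is inconsistent.

no solution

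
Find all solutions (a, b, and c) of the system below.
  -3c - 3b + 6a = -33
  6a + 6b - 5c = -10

Row-reduce:
R1 ← R1 / (6).
R2 ← R2 − 6·R1.
R2 ← R2 / (9).
R1 ← R1 + 1/2·R2.
Rank is 2 with 3 unknowns, leaving c free.

infinitely many solutions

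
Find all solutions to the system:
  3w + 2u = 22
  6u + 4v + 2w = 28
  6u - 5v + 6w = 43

Row-reduce the augmented matrix:
R1 ← R1 / (2).
R2 ← R2 − 6·R1.
R3 ← R3 − 6·R1.
R2 ← R2 / (4).
R3 ← R3 + 5·R2.
R3 ← R3 / (-47/4).
R1 ← R1 − 3/2·R3.
R2 ← R2 + 7/4·R3.
Reading off the reduced rows gives u = 2, v = 1, w = 6.

u = 2, v = 1, w = 6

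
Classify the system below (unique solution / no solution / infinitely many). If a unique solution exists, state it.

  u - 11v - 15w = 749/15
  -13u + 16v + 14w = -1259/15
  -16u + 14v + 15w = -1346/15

u = 7/3, v = -8/5, w = -2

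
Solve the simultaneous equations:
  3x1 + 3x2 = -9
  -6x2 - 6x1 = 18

Row-reduce:
R1 ← R1 / (3).
R2 ← R2 + 6·R1.
Rank is 1 with 2 unknowns, leaving x2 free.

infinitely many solutions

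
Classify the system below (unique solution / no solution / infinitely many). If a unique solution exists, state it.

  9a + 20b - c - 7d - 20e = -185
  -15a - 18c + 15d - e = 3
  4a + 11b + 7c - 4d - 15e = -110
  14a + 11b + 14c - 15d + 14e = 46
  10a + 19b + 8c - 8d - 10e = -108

a = -1, b = -2, c = 2, d = 2, e = 6

Row-reduce the augmented matrix:
R1 ← R1 / (9).
R2 ← R2 + 15·R1.
R3 ← R3 − 4·R1.
R4 ← R4 − 14·R1.
R5 ← R5 − 10·R1.
R2 ← R2 / (100/3).
R1 ← R1 − 20/9·R2.
R3 ← R3 − 19/9·R2.
R4 ← R4 + 181/9·R2.
R5 ← R5 + 29/9·R2.
R3 ← R3 / (869/100).
R1 ← R1 − 6/5·R3.
R2 ← R2 + 59/100·R3.
R4 ← R4 − 369/100·R3.
R5 ← R5 − 721/100·R3.
R4 ← R4 / (-129/79).
R1 ← R1 + 67/79·R4.
R2 ← R2 − 2/79·R4.
R3 ← R3 + 10/79·R4.
R5 ← R5 − 80/79·R4.
R5 ← R5 / (10966/387).
R1 ← R1 + 55039/4257·R5.
R2 ← R2 + 3802/4257·R5.
R3 ← R3 + 10531/4257·R5.
R4 ← R4 + 67960/4257·R5.
Reading off the reduced rows gives a = -1, b = -2, c = 2, d = 2, e = 6.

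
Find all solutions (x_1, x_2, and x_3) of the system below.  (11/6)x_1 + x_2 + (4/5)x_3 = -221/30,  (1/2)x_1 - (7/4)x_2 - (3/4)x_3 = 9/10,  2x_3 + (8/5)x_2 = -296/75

x_1 = -3, x_2 = -4/5, x_3 = -4/3

Row-reduce the augmented matrix:
R1 ← R1 / (11/6).
R2 ← R2 − 1/2·R1.
R2 ← R2 / (-89/44).
R1 ← R1 − 6/11·R2.
R3 ← R3 − 8/5·R2.
R3 ← R3 / (2746/2225).
R1 ← R1 − 78/445·R3.
R2 ← R2 − 213/445·R3.
Reading off the reduced rows gives x_1 = -3, x_2 = -4/5, x_3 = -4/3.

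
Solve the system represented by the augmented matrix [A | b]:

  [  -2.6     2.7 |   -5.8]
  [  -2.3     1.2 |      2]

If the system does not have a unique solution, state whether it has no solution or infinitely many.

Row-reduce the augmented matrix:
R1 ← R1 / (-13/5).
R2 ← R2 + 23/10·R1.
R2 ← R2 / (-309/260).
R1 ← R1 + 27/26·R2.
Reading off the reduced rows gives x_1 = -4, x_2 = -6.

x_1 = -4, x_2 = -6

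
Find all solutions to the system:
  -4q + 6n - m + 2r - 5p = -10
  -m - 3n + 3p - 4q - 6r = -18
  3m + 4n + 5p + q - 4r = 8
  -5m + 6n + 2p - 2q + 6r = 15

Row-reduce:
R1 ← R1 / (-1).
R2 ← R2 + 1·R1.
R3 ← R3 − 3·R1.
R4 ← R4 + 5·R1.
R2 ← R2 / (-9).
R1 ← R1 + 6·R2.
R3 ← R3 − 22·R2.
R4 ← R4 + 24·R2.
R3 ← R3 / (86/9).
R1 ← R1 + 1/3·R3.
R2 ← R2 + 8/9·R3.
R4 ← R4 − 17/3·R3.
R4 ← R4 / (2109/86).
R1 ← R1 − 311/86·R4.
R2 ← R2 + 44/43·R4.
R3 ← R3 + 99/86·R4.
Rank is 4 with 5 unknowns, leaving r free.

infinitely many solutions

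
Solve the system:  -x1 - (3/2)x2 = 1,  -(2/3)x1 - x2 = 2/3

Row-reduce:
R1 ← R1 / (-1).
R2 ← R2 + 2/3·R1.
Rank is 1 with 2 unknowns, leaving x2 free.

infinitely many solutions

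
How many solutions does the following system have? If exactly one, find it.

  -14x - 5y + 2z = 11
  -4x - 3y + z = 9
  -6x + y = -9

no solution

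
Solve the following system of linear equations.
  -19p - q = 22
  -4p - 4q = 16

Row-reduce the augmented matrix:
R1 ← R1 / (-19).
R2 ← R2 + 4·R1.
R2 ← R2 / (-72/19).
R1 ← R1 − 1/19·R2.
Reading off the reduced rows gives p = -1, q = -3.

p = -1, q = -3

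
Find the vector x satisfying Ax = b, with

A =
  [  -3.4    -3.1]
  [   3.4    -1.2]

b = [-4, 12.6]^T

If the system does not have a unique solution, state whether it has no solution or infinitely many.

x_1 = 3, x_2 = -2

Row-reduce the augmented matrix:
R1 ← R1 / (-17/5).
R2 ← R2 − 17/5·R1.
R2 ← R2 / (-43/10).
R1 ← R1 − 31/34·R2.
Reading off the reduced rows gives x_1 = 3, x_2 = -2.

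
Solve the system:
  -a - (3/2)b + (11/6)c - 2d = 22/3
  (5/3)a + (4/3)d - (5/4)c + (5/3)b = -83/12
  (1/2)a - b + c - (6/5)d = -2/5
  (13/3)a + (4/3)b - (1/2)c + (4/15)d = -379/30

no solution

Row-reduce:
R1 ← R1 / (-1).
R2 ← R2 − 5/3·R1.
R3 ← R3 − 1/2·R1.
R4 ← R4 − 13/3·R1.
R2 ← R2 / (-5/6).
R1 ← R1 − 3/2·R2.
R3 ← R3 + 7/4·R2.
R4 ← R4 + 31/6·R2.
R3 ← R3 / (-15/8).
R1 ← R1 − 17/12·R3.
R2 ← R2 + 13/6·R3.
R4 ← R4 + 15/4·R3.
Row 4 reduces to 0 = 2, a contradiction. The system is inconsistent.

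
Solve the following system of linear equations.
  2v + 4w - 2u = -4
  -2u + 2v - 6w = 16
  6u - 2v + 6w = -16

u = 0, v = 2, w = -2

Row-reduce the augmented matrix:
R1 ← R1 / (-2).
R2 ← R2 + 2·R1.
R3 ← R3 − 6·R1.
Swap R2 and R3.
R2 ← R2 / (4).
R1 ← R1 + 1·R2.
R3 ← R3 / (-10).
R1 ← R1 − 5/2·R3.
R2 ← R2 − 9/2·R3.
Reading off the reduced rows gives u = 0, v = 2, w = -2.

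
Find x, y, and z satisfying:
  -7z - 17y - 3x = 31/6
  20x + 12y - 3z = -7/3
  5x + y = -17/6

x = -2/3, y = 1/2, z = -5/3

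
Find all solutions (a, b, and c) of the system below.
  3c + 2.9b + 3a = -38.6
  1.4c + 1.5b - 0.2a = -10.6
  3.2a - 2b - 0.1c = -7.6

Row-reduce the augmented matrix:
R1 ← R1 / (3).
R2 ← R2 + 1/5·R1.
R3 ← R3 − 16/5·R1.
R2 ← R2 / (127/75).
R1 ← R1 − 29/30·R2.
R3 ← R3 + 382/75·R2.
R3 ← R3 / (1921/1270).
R1 ← R1 − 11/127·R3.
R2 ← R2 − 120/127·R3.
Reading off the reduced rows gives a = -5, b = -4, c = -4.

a = -5, b = -4, c = -4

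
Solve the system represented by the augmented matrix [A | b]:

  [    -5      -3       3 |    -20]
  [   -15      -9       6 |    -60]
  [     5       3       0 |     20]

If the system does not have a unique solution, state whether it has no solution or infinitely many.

infinitely many solutions

Row-reduce:
R1 ← R1 / (-5).
R2 ← R2 + 15·R1.
R3 ← R3 − 5·R1.
R2 ← R2 / (-3).
R1 ← R1 + 3/5·R2.
R3 ← R3 − 3·R2.
Rank is 2 with 3 unknowns, leaving x_2 free.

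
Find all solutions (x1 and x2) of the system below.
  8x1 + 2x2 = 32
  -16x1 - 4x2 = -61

Row-reduce:
R1 ← R1 / (8).
R2 ← R2 + 16·R1.
Row 2 reduces to 0 = 3, a contradiction. The system is inconsistent.

no solution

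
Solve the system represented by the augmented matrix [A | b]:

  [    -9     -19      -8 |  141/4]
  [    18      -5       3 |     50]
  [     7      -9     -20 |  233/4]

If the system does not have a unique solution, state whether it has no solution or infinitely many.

x_1 = 9/4, x_2 = -5/2, x_3 = -1

Row-reduce the augmented matrix:
R1 ← R1 / (-9).
R2 ← R2 − 18·R1.
R3 ← R3 − 7·R1.
R2 ← R2 / (-43).
R1 ← R1 − 19/9·R2.
R3 ← R3 + 214/9·R2.
R3 ← R3 / (-7366/387).
R1 ← R1 − 97/387·R3.
R2 ← R2 − 13/43·R3.
Reading off the reduced rows gives x_1 = 9/4, x_2 = -5/2, x_3 = -1.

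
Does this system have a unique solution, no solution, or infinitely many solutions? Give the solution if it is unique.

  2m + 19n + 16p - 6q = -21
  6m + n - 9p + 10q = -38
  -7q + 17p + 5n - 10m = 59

Row-reduce:
R1 ← R1 / (2).
R2 ← R2 − 6·R1.
R3 ← R3 + 10·R1.
R2 ← R2 / (-56).
R1 ← R1 − 19/2·R2.
R3 ← R3 − 100·R2.
R3 ← R3 / (-67/14).
R1 ← R1 + 187/112·R3.
R2 ← R2 − 57/56·R3.
Rank is 3 with 4 unknowns, leaving q free.

infinitely many solutions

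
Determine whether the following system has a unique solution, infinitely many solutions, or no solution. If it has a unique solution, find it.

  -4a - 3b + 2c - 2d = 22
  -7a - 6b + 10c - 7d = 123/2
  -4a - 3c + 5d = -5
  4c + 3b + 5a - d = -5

Row-reduce:
R1 ← R1 / (-4).
R2 ← R2 + 7·R1.
R3 ← R3 + 4·R1.
R4 ← R4 − 5·R1.
R2 ← R2 / (-3/4).
R1 ← R1 − 3/4·R2.
R3 ← R3 − 3·R2.
R4 ← R4 + 3/4·R2.
R3 ← R3 / (21).
R1 ← R1 − 6·R3.
R2 ← R2 + 26/3·R3.
Row 4 reduces to 0 = -1/2, a contradiction. The system is inconsistent.

no solution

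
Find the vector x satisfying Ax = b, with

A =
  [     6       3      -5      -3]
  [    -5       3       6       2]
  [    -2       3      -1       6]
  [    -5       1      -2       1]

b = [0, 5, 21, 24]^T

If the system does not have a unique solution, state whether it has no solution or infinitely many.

x_1 = -3, x_2 = 2, x_3 = -3, x_4 = 1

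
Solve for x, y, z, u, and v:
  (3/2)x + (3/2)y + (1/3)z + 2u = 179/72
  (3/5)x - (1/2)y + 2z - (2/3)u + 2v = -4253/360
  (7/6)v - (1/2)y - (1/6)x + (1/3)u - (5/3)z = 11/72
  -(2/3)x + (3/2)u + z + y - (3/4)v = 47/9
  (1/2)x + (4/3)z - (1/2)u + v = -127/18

Row-reduce the augmented matrix:
R1 ← R1 / (3/2).
R2 ← R2 − 3/5·R1.
R3 ← R3 + 1/6·R1.
R4 ← R4 + 2/3·R1.
R5 ← R5 − 1/2·R1.
R2 ← R2 / (-11/10).
R1 ← R1 − 1·R2.
R3 ← R3 + 1/3·R2.
R4 ← R4 − 5/3·R2.
R5 ← R5 + 1/2·R2.
R3 ← R3 / (-652/297).
R1 ← R1 − 190/99·R3.
R2 ← R2 + 56/33·R3.
R4 ← R4 − 1181/297·R3.
R5 ← R5 − 37/99·R3.
R4 ← R4 / (3869/1956).
R1 ← R1 − 285/326·R4.
R2 ← R2 − 274/489·R4.
R3 ← R3 + 297/652·R4.
R5 ← R5 + 215/652·R4.
R5 ← R5 / (11387/15476).
R1 ← R1 − 3295/3869·R5.
R2 ← R2 + 36970/11607·R5.
R3 ← R3 − 3897/7738·R5.
R4 ← R4 − 12893/7738·R5.
Reading off the reduced rows gives x = -4/3, y = 1/4, z = -5/3, u = 7/3, v = -3.

x = -4/3, y = 1/4, z = -5/3, u = 7/3, v = -3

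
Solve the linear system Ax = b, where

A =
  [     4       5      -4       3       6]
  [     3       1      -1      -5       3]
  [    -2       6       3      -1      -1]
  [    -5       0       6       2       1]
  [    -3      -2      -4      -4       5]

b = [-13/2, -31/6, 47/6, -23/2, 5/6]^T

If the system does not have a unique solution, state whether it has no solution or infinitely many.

x_1 = -3/2, x_2 = 3/2, x_3 = -5/2, x_4 = -2/3, x_5 = -8/3

Row-reduce the augmented matrix:
R1 ← R1 / (4).
R2 ← R2 − 3·R1.
R3 ← R3 + 2·R1.
R4 ← R4 + 5·R1.
R5 ← R5 + 3·R1.
R2 ← R2 / (-11/4).
R1 ← R1 − 5/4·R2.
R3 ← R3 − 17/2·R2.
R4 ← R4 − 25/4·R2.
R5 ← R5 − 7/4·R2.
R3 ← R3 / (79/11).
R1 ← R1 + 1/11·R3.
R2 ← R2 + 8/11·R3.
R4 ← R4 − 61/11·R3.
R5 ← R5 + 63/11·R3.
R4 ← R4 / (489/79).
R1 ← R1 + 223/79·R4.
R2 ← R2 − 33/79·R4.
R3 ← R3 + 241/79·R4.
R5 ← R5 + 1883/79·R4.
R5 ← R5 / (16570/489).
R1 ← R1 − 1973/489·R5.
R2 ← R2 + 33/163·R5.
R3 ← R3 − 1538/489·R5.
R4 ← R4 − 563/489·R5.
Reading off the reduced rows gives x_1 = -3/2, x_2 = 3/2, x_3 = -5/2, x_4 = -2/3, x_5 = -8/3.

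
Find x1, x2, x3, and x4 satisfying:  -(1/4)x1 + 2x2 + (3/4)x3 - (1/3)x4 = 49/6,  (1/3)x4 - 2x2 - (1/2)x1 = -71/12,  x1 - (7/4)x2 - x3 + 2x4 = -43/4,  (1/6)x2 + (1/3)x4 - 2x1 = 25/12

Row-reduce the augmented matrix:
R1 ← R1 / (-1/4).
R2 ← R2 + 1/2·R1.
R3 ← R3 − 1·R1.
R4 ← R4 + 2·R1.
R2 ← R2 / (-6).
R1 ← R1 + 8·R2.
R3 ← R3 − 25/4·R2.
R4 ← R4 + 95/6·R2.
R3 ← R3 / (7/16).
R1 ← R1 + 1·R3.
R2 ← R2 − 1/4·R3.
R4 ← R4 + 49/24·R3.
R4 ← R4 / (25/3).
R1 ← R1 − 82/21·R4.
R2 ← R2 + 8/7·R4.
R3 ← R3 − 82/21·R4.
Reading off the reduced rows gives x1 = -1, x2 = 3, x3 = 2, x4 = -5/4.

x1 = -1, x2 = 3, x3 = 2, x4 = -5/4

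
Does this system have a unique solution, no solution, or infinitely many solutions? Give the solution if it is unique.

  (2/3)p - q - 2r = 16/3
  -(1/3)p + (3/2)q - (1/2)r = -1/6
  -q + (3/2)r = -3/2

Row-reduce:
R1 ← R1 / (2/3).
R2 ← R2 + 1/3·R1.
R1 ← R1 + 3/2·R2.
R3 ← R3 + 1·R2.
Row 3 reduces to 0 = 1, a contradiction. The system is inconsistent.

no solution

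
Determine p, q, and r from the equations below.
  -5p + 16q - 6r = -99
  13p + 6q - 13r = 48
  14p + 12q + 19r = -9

p = 5, q = -5, r = -1

Row-reduce the augmented matrix:
R1 ← R1 / (-5).
R2 ← R2 − 13·R1.
R3 ← R3 − 14·R1.
R2 ← R2 / (238/5).
R1 ← R1 + 16/5·R2.
R3 ← R3 − 284/5·R2.
R3 ← R3 / (4323/119).
R1 ← R1 + 86/119·R3.
R2 ← R2 + 143/238·R3.
Reading off the reduced rows gives p = 5, q = -5, r = -1.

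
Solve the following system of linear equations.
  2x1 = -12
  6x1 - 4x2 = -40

x1 = -6, x2 = 1

Row-reduce the augmented matrix:
R1 ← R1 / (2).
R2 ← R2 − 6·R1.
R2 ← R2 / (-4).
Reading off the reduced rows gives x1 = -6, x2 = 1.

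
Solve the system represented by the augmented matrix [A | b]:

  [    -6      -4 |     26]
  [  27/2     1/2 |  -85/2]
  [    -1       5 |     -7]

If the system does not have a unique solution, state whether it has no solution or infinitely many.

no solution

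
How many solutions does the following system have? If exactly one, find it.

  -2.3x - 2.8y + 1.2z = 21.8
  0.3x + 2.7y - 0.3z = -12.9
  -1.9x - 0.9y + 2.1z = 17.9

Row-reduce the augmented matrix:
R1 ← R1 / (-23/10).
R2 ← R2 − 3/10·R1.
R3 ← R3 + 19/10·R1.
R2 ← R2 / (537/230).
R1 ← R1 − 28/23·R2.
R3 ← R3 − 65/46·R2.
R3 ← R3 / (214/179).
R1 ← R1 + 80/179·R3.
R2 ← R2 + 11/179·R3.
Reading off the reduced rows gives x = -2, y = -4, z = 5.

x = -2, y = -4, z = 5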